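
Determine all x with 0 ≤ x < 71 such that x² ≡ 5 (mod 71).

Since 71 ≡ 3 (mod 4), a square root of 5 is 5^((71+1)/4) = 5^18 mod 71.
Repeated squaring: 5^2≡25, 5^4≡57, 5^8≡54, 5^16≡5 (mod 71).
5^18 = 5^(16+2) ≡ 54 (mod 71).
Check: 54² = 2916 ≡ 5 (mod 71). The two roots are 17 and 54.

17, 54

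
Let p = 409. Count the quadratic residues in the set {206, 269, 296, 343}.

1

(206/409) = +1 → QR.
(269/409) = -1 → non-residue.
(296/409) = -1 → non-residue.
(343/409) = -1 → non-residue.
Total quadratic residues among the 4: 1.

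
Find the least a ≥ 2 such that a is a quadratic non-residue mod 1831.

(2/1831) = +1, so 2 is a residue.
(3/1831) = −1, so 3 is the smallest positive non-residue mod 1831.

3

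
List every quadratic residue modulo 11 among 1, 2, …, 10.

Square k = 1,…,5 (k and 11−k give the same square):
1²=1, 2²=4, 3²=9, 4²≡5, 5²≡3 (mod 11).
So the quadratic residues mod 11 are {1, 3, 4, 5, 9}.

1 3 4 5 9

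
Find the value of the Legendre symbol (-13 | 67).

Euler's criterion: (-13/67) ≡ 54^33 (mod 67).
54^2 ≡ 35 (mod 67)
54^4 ≡ 19 (mod 67)
54^8 ≡ 26 (mod 67)
54^16 ≡ 6 (mod 67)
54^32 ≡ 36 (mod 67)
54^33 = 54^(32+1) ≡ 1 (mod 67).
Result is 1, so (-13/67) = 1.

1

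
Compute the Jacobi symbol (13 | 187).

Reciprocity: 13 ≡ 1 and 187 ≡ 3 (mod 4), so (13/187) = +(187/13).
Reduce top mod 13: now compute (5/13).
Reciprocity: 5 ≡ 1 and 13 ≡ 1 (mod 4), so (5/13) = +(13/5).
Reduce top mod 5: now compute (3/5).
Reciprocity: 3 ≡ 3 and 5 ≡ 1 (mod 4), so (3/5) = +(5/3).
Reduce top mod 3: now compute (2/3).
Pull out 2: since 3 ≡ 3 (mod 8), (2/3) = -1.
Reached (1/3) = 1. Collecting the sign flips along the way, the symbol is -1.

-1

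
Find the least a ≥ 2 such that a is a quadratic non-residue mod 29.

2

(2/29) = −1, so 2 is the smallest positive non-residue mod 29.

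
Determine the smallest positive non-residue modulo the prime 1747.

2

(2/1747) = −1, so 2 is the smallest positive non-residue mod 1747.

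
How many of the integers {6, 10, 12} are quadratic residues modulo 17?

(6/17) = -1 → non-residue.
(10/17) = -1 → non-residue.
(12/17) = -1 → non-residue.
Total quadratic residues among the 3: 0.

0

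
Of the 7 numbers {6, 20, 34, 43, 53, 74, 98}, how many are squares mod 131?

5

(6/131) = -1 → non-residue.
(20/131) = +1 → QR.
(34/131) = +1 → QR.
(43/131) = +1 → QR.
(53/131) = +1 → QR.
(74/131) = +1 → QR.
(98/131) = -1 → non-residue.
Total quadratic residues among the 7: 5.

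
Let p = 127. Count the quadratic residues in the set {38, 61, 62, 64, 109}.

(38/127) = +1 → QR.
(61/127) = +1 → QR.
(62/127) = +1 → QR.
(64/127) = +1 → QR.
(109/127) = -1 → non-residue.
Total quadratic residues among the 5: 4.

4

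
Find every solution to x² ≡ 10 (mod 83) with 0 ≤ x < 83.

33, 50

Since 83 ≡ 3 (mod 4), a square root of 10 is 10^((83+1)/4) = 10^21 mod 83.
Repeated squaring: 10^2≡17, 10^4≡40, 10^8≡23, 10^16≡31 (mod 83).
10^21 = 10^(16+4+1) ≡ 33 (mod 83).
Check: 33² = 1089 ≡ 10 (mod 83). The two roots are 33 and 50.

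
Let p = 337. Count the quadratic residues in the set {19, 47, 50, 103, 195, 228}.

(19/337) = -1 → non-residue.
(47/337) = +1 → QR.
(50/337) = +1 → QR.
(103/337) = +1 → QR.
(195/337) = -1 → non-residue.
(228/337) = -1 → non-residue.
Total quadratic residues among the 6: 3.

3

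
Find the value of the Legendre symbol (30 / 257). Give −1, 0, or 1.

Pull out 2: since 257 ≡ 1 (mod 8), (2/257) = +1.
Reciprocity: 15 ≡ 3 and 257 ≡ 1 (mod 4), so (15/257) = +(257/15).
Reduce top mod 15: now compute (2/15).
Pull out 2: since 15 ≡ 7 (mod 8), (2/15) = +1.
Reached (1/15) = 1. Collecting the sign flips along the way, the symbol is +1.

1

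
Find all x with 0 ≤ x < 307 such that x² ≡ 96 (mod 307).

77, 230

Since 307 ≡ 3 (mod 4), a square root of 96 is 96^((307+1)/4) = 96^77 mod 307.
Repeated squaring: 96^2≡6, 96^4≡36, 96^8≡68, 96^16≡19, 96^32≡54, 96^64≡153 (mod 307).
96^77 = 96^(64+8+4+1) ≡ 77 (mod 307).
Check: 77² = 5929 ≡ 96 (mod 307). The two roots are 77 and 230.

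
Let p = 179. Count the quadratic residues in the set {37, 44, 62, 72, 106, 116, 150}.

(37/179) = -1 → non-residue.
(44/179) = -1 → non-residue.
(62/179) = -1 → non-residue.
(72/179) = -1 → non-residue.
(106/179) = +1 → QR.
(116/179) = +1 → QR.
(150/179) = -1 → non-residue.
Total quadratic residues among the 7: 2.

2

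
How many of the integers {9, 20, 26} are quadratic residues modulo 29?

(9/29) = +1 → QR.
(20/29) = +1 → QR.
(26/29) = -1 → non-residue.
Total quadratic residues among the 3: 2.

2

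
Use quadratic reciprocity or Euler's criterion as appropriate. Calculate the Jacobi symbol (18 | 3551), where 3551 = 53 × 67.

1

Pull out 2: since 3551 ≡ 7 (mod 8), (2/3551) = +1.
Reciprocity: 9 ≡ 1 and 3551 ≡ 3 (mod 4), so (9/3551) = +(3551/9).
Reduce top mod 9: now compute (5/9).
Reciprocity: 5 ≡ 1 and 9 ≡ 1 (mod 4), so (5/9) = +(9/5).
Reduce top mod 5: now compute (4/5).
Pull out 2^2: since 5 ≡ 5 (mod 8), (2/5) = -1, so (2/5)^2 = +1.
Reached (1/5) = 1. Collecting the sign flips along the way, the symbol is +1.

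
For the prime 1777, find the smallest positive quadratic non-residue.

(2/1777) = +1, so 2 is a residue.
(3/1777) = +1, so 3 is a residue.
(4/1777) = +1, so 4 is a residue.
(5/1777) = −1, so 5 is the smallest positive non-residue mod 1777.

5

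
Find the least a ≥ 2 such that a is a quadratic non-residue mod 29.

(2/29) = −1, so 2 is the smallest positive non-residue mod 29.

2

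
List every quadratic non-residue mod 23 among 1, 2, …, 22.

5,7,10,11,14,15,17,19,20,21,22

Square k = 1,…,11 (k and 23−k give the same square):
1²=1, 2²=4, 3²=9, 4²=16, 5²≡2, 6²≡13, 7²≡3, 8²≡18, 9²≡12, 10²≡8, 11²≡6 (mod 23).
The residues are {1, 2, 3, 4, 6, 8, 9, 12, 13, 16, 18}; the non-residues are the remaining 11 nonzero classes.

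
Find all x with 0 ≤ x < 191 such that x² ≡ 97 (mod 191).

Since 191 ≡ 3 (mod 4), a square root of 97 is 97^((191+1)/4) = 97^48 mod 191.
Repeated squaring: 97^2≡50, 97^4≡17, 97^8≡98, 97^16≡54, 97^32≡51 (mod 191).
97^48 = 97^(32+16) ≡ 80 (mod 191).
Check: 80² = 6400 ≡ 97 (mod 191). The two roots are 80 and 111.

80, 111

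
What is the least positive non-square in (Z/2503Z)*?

(2/2503) = +1, so 2 is a residue.
(3/2503) = −1, so 3 is the smallest positive non-residue mod 2503.

3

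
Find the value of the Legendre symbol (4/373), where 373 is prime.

Pull out 2^2: since 373 ≡ 5 (mod 8), (2/373) = -1, so (2/373)^2 = +1.
Reached (1/373) = 1. Collecting the sign flips along the way, the symbol is +1.

1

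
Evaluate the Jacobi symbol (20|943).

-1

Pull out 2^2: since 943 ≡ 7 (mod 8), (2/943) = +1, so (2/943)^2 = +1.
Reciprocity: 5 ≡ 1 and 943 ≡ 3 (mod 4), so (5/943) = +(943/5).
Reduce top mod 5: now compute (3/5).
Reciprocity: 3 ≡ 3 and 5 ≡ 1 (mod 4), so (3/5) = +(5/3).
Reduce top mod 3: now compute (2/3).
Pull out 2: since 3 ≡ 3 (mod 8), (2/3) = -1.
Reached (1/3) = 1. Collecting the sign flips along the way, the symbol is -1.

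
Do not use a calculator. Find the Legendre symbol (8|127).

Pull out 2^3: since 127 ≡ 7 (mod 8), (2/127) = +1, so (2/127)^3 = +1.
Reached (1/127) = 1. Collecting the sign flips along the way, the symbol is +1.

1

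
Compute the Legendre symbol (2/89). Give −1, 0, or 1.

Euler's criterion: (2/89) ≡ 2^44 (mod 89).
2^2 ≡ 4 (mod 89)
2^4 ≡ 16 (mod 89)
2^8 ≡ 78 (mod 89)
2^16 ≡ 32 (mod 89)
2^32 ≡ 45 (mod 89)
2^44 = 2^(32+8+4) ≡ 1 (mod 89).
Result is 1, so (2/89) = 1.

1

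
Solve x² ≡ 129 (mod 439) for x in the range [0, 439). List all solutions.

133, 306

Since 439 ≡ 3 (mod 4), a square root of 129 is 129^((439+1)/4) = 129^110 mod 439.
Repeated squaring: 129^2≡398, 129^4≡364, 129^8≡357, 129^16≡139, 129^32≡5, 129^64≡25 (mod 439).
129^110 = 129^(64+32+8+4+2) ≡ 133 (mod 439).
Check: 133² = 17689 ≡ 129 (mod 439). The two roots are 133 and 306.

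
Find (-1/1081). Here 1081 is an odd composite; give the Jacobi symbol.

First reduce: -1 ≡ 1080 (mod 1081).
Pull out 2^3: since 1081 ≡ 1 (mod 8), (2/1081) = +1, so (2/1081)^3 = +1.
Reciprocity: 135 ≡ 3 and 1081 ≡ 1 (mod 4), so (135/1081) = +(1081/135).
Reduce top mod 135: now compute (1/135).
Reached (1/135) = 1. Collecting the sign flips along the way, the symbol is +1.

1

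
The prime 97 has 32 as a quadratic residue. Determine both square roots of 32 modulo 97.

41, 56

97 ≡ 1 (mod 4), so we find a root by search.
Trying successive values, 41² = 1681 ≡ 32 (mod 97). The other root is 97 − 41 = 56.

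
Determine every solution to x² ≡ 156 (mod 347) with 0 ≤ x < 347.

117, 230

Since 347 ≡ 3 (mod 4), a square root of 156 is 156^((347+1)/4) = 156^87 mod 347.
Repeated squaring: 156^2≡46, 156^4≡34, 156^8≡115, 156^16≡39, 156^32≡133, 156^64≡339 (mod 347).
156^87 = 156^(64+16+4+2+1) ≡ 117 (mod 347).
Check: 117² = 13689 ≡ 156 (mod 347). The two roots are 117 and 230.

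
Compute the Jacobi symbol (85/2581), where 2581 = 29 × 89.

-1

Reciprocity: 85 ≡ 1 and 2581 ≡ 1 (mod 4), so (85/2581) = +(2581/85).
Reduce top mod 85: now compute (31/85).
Reciprocity: 31 ≡ 3 and 85 ≡ 1 (mod 4), so (31/85) = +(85/31).
Reduce top mod 31: now compute (23/31).
Reciprocity: 23 ≡ 3 and 31 ≡ 3 (mod 4), so (23/31) = −(31/23).
Reduce top mod 23: now compute (8/23).
Pull out 2^3: since 23 ≡ 7 (mod 8), (2/23) = +1, so (2/23)^3 = +1.
Reached (1/23) = 1. Collecting the sign flips along the way, the symbol is -1.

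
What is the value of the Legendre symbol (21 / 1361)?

1

Reciprocity: 21 ≡ 1 and 1361 ≡ 1 (mod 4), so (21/1361) = +(1361/21).
Reduce top mod 21: now compute (17/21).
Reciprocity: 17 ≡ 1 and 21 ≡ 1 (mod 4), so (17/21) = +(21/17).
Reduce top mod 17: now compute (4/17).
Pull out 2^2: since 17 ≡ 1 (mod 8), (2/17) = +1, so (2/17)^2 = +1.
Reached (1/17) = 1. Collecting the sign flips along the way, the symbol is +1.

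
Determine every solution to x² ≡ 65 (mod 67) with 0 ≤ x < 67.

Since 67 ≡ 3 (mod 4), a square root of 65 is 65^((67+1)/4) = 65^17 mod 67.
Repeated squaring: 65^2≡4, 65^4≡16, 65^8≡55, 65^16≡10 (mod 67).
65^17 = 65^(16+1) ≡ 47 (mod 67).
Check: 47² = 2209 ≡ 65 (mod 67). The two roots are 20 and 47.

20, 47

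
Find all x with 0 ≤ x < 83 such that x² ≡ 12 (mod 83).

26, 57

Since 83 ≡ 3 (mod 4), a square root of 12 is 12^((83+1)/4) = 12^21 mod 83.
Repeated squaring: 12^2≡61, 12^4≡69, 12^8≡30, 12^16≡70 (mod 83).
12^21 = 12^(16+4+1) ≡ 26 (mod 83).
Check: 26² = 676 ≡ 12 (mod 83). The two roots are 26 and 57.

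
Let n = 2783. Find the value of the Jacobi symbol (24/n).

1

Pull out 2^3: since 2783 ≡ 7 (mod 8), (2/2783) = +1, so (2/2783)^3 = +1.
Reciprocity: 3 ≡ 3 and 2783 ≡ 3 (mod 4), so (3/2783) = −(2783/3).
Reduce top mod 3: now compute (2/3).
Pull out 2: since 3 ≡ 3 (mod 8), (2/3) = -1.
Reached (1/3) = 1. Collecting the sign flips along the way, the symbol is +1.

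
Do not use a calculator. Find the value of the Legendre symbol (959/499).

First reduce: 959 ≡ 460 (mod 499).
Pull out 2^2: since 499 ≡ 3 (mod 8), (2/499) = -1, so (2/499)^2 = +1.
Reciprocity: 115 ≡ 3 and 499 ≡ 3 (mod 4), so (115/499) = −(499/115).
Reduce top mod 115: now compute (39/115).
Reciprocity: 39 ≡ 3 and 115 ≡ 3 (mod 4), so (39/115) = −(115/39).
Reduce top mod 39: now compute (37/39).
Reciprocity: 37 ≡ 1 and 39 ≡ 3 (mod 4), so (37/39) = +(39/37).
Reduce top mod 37: now compute (2/37).
Pull out 2: since 37 ≡ 5 (mod 8), (2/37) = -1.
Reached (1/37) = 1. Collecting the sign flips along the way, the symbol is -1.

-1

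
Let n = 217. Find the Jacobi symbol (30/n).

-1

Pull out 2: since 217 ≡ 1 (mod 8), (2/217) = +1.
Reciprocity: 15 ≡ 3 and 217 ≡ 1 (mod 4), so (15/217) = +(217/15).
Reduce top mod 15: now compute (7/15).
Reciprocity: 7 ≡ 3 and 15 ≡ 3 (mod 4), so (7/15) = −(15/7).
Reduce top mod 7: now compute (1/7).
Reached (1/7) = 1. Collecting the sign flips along the way, the symbol is -1.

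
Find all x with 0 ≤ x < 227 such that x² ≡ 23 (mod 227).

Since 227 ≡ 3 (mod 4), a square root of 23 is 23^((227+1)/4) = 23^57 mod 227.
Repeated squaring: 23^2≡75, 23^4≡177, 23^8≡3, 23^16≡9, 23^32≡81 (mod 227).
23^57 = 23^(32+16+8+1) ≡ 134 (mod 227).
Check: 134² = 17956 ≡ 23 (mod 227). The two roots are 93 and 134.

93, 134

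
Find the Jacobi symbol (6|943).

Pull out 2: since 943 ≡ 7 (mod 8), (2/943) = +1.
Reciprocity: 3 ≡ 3 and 943 ≡ 3 (mod 4), so (3/943) = −(943/3).
Reduce top mod 3: now compute (1/3).
Reached (1/3) = 1. Collecting the sign flips along the way, the symbol is -1.

-1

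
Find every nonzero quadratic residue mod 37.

1 3 4 7 9 10 11 12 16 21 25 26 27 28 30 33 34 36

Square k = 1,…,18 (k and 37−k give the same square):
1²=1, 2²=4, 3²=9, 4²=16, 5²=25, 6²=36, 7²≡12, 8²≡27, 9²≡7, 10²≡26, 11²≡10, 12²≡33, 13²≡21, 14²≡11, 15²≡3, 16²≡34, 17²≡30, 18²≡28 (mod 37).
So the quadratic residues mod 37 are {1, 3, 4, 7, 9, 10, 11, 12, 16, 21, 25, 26, 27, 28, 30, 33, 34, 36}.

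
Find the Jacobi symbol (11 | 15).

-1

Reciprocity: 11 ≡ 3 and 15 ≡ 3 (mod 4), so (11/15) = −(15/11).
Reduce top mod 11: now compute (4/11).
Pull out 2^2: since 11 ≡ 3 (mod 8), (2/11) = -1, so (2/11)^2 = +1.
Reached (1/11) = 1. Collecting the sign flips along the way, the symbol is -1.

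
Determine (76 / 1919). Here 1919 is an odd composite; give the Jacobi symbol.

0

Pull out 2^2: since 1919 ≡ 7 (mod 8), (2/1919) = +1, so (2/1919)^2 = +1.
Reciprocity: 19 ≡ 3 and 1919 ≡ 3 (mod 4), so (19/1919) = −(1919/19).
Reduce top mod 19: now compute (0/19).
Top reduces to 0: gcd > 1, so the symbol is 0.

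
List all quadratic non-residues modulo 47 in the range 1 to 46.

Square k = 1,…,23 (k and 47−k give the same square):
1²=1, 2²=4, 3²=9, 4²=16, 5²=25, 6²=36, 7²≡2, 8²≡17, 9²≡34, 10²≡6, 11²≡27, 12²≡3, 13²≡28, 14²≡8, 15²≡37, 16²≡21, 17²≡7, 18²≡42, 19²≡32, 20²≡24, 21²≡18, 22²≡14, 23²≡12 (mod 47).
The residues are {1, 2, 3, 4, 6, 7, 8, 9, 12, 14, 16, 17, 18, 21, 24, 25, 27, 28, 32, 34, 36, 37, 42}; the non-residues are the remaining 23 nonzero classes.

5,10,11,13,15,19,20,22,23,26,29,30,31,33,35,38,39,40,41,43,44,45,46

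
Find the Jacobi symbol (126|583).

Pull out 2: since 583 ≡ 7 (mod 8), (2/583) = +1.
Reciprocity: 63 ≡ 3 and 583 ≡ 3 (mod 4), so (63/583) = −(583/63).
Reduce top mod 63: now compute (16/63).
Pull out 2^4: since 63 ≡ 7 (mod 8), (2/63) = +1, so (2/63)^4 = +1.
Reached (1/63) = 1. Collecting the sign flips along the way, the symbol is -1.

-1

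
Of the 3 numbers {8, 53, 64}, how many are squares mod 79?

(8/79) = +1 → QR.
(53/79) = -1 → non-residue.
(64/79) = +1 → QR.
Total quadratic residues among the 3: 2.

2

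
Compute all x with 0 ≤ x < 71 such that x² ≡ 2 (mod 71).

12, 59

Since 71 ≡ 3 (mod 4), a square root of 2 is 2^((71+1)/4) = 2^18 mod 71.
Repeated squaring: 2^2≡4, 2^4≡16, 2^8≡43, 2^16≡3 (mod 71).
2^18 = 2^(16+2) ≡ 12 (mod 71).
Check: 12² = 144 ≡ 2 (mod 71). The two roots are 12 and 59.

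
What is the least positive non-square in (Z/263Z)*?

5

(2/263) = +1, so 2 is a residue.
(3/263) = +1, so 3 is a residue.
(4/263) = +1, so 4 is a residue.
(5/263) = −1, so 5 is the smallest positive non-residue mod 263.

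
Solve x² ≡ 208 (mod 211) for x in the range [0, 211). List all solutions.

29, 182

Since 211 ≡ 3 (mod 4), a square root of 208 is 208^((211+1)/4) = 208^53 mod 211.
Repeated squaring: 208^2≡9, 208^4≡81, 208^8≡20, 208^16≡189, 208^32≡62 (mod 211).
208^53 = 208^(32+16+4+1) ≡ 182 (mod 211).
Check: 182² = 33124 ≡ 208 (mod 211). The two roots are 29 and 182.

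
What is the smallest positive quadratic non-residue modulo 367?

(2/367) = +1, so 2 is a residue.
(3/367) = −1, so 3 is the smallest positive non-residue mod 367.

3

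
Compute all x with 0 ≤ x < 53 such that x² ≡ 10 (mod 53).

13, 40

53 ≡ 1 (mod 4), so we find a root by search.
Trying successive values, 13² = 169 ≡ 10 (mod 53). The other root is 53 − 13 = 40.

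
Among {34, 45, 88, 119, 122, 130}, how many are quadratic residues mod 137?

5

(34/137) = +1 → QR.
(45/137) = -1 → non-residue.
(88/137) = +1 → QR.
(119/137) = +1 → QR.
(122/137) = +1 → QR.
(130/137) = +1 → QR.
Total quadratic residues among the 6: 5.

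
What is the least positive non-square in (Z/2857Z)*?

5

(2/2857) = +1, so 2 is a residue.
(3/2857) = +1, so 3 is a residue.
(4/2857) = +1, so 4 is a residue.
(5/2857) = −1, so 5 is the smallest positive non-residue mod 2857.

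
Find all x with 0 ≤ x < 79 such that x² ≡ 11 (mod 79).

Since 79 ≡ 3 (mod 4), a square root of 11 is 11^((79+1)/4) = 11^20 mod 79.
Repeated squaring: 11^2≡42, 11^4≡26, 11^8≡44, 11^16≡40 (mod 79).
11^20 = 11^(16+4) ≡ 13 (mod 79).
Check: 13² = 169 ≡ 11 (mod 79). The two roots are 13 and 66.

13, 66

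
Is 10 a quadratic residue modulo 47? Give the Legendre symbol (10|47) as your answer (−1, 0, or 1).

Pull out 2: since 47 ≡ 7 (mod 8), (2/47) = +1.
Reciprocity: 5 ≡ 1 and 47 ≡ 3 (mod 4), so (5/47) = +(47/5).
Reduce top mod 5: now compute (2/5).
Pull out 2: since 5 ≡ 5 (mod 8), (2/5) = -1.
Reached (1/5) = 1. Collecting the sign flips along the way, the symbol is -1.

-1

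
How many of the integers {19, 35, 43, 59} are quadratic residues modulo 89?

0

(19/89) = -1 → non-residue.
(35/89) = -1 → non-residue.
(43/89) = -1 → non-residue.
(59/89) = -1 → non-residue.
Total quadratic residues among the 4: 0.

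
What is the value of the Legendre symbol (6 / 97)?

1

Euler's criterion: (6/97) ≡ 6^48 (mod 97).
6^2 ≡ 36 (mod 97)
6^4 ≡ 35 (mod 97)
6^8 ≡ 61 (mod 97)
6^16 ≡ 35 (mod 97)
6^32 ≡ 61 (mod 97)
6^48 = 6^(32+16) ≡ 1 (mod 97).
Result is 1, so (6/97) = 1.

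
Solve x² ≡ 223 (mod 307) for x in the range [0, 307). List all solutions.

60, 247

Since 307 ≡ 3 (mod 4), a square root of 223 is 223^((307+1)/4) = 223^77 mod 307.
Repeated squaring: 223^2≡302, 223^4≡25, 223^8≡11, 223^16≡121, 223^32≡212, 223^64≡122 (mod 307).
223^77 = 223^(64+8+4+1) ≡ 60 (mod 307).
Check: 60² = 3600 ≡ 223 (mod 307). The two roots are 60 and 247.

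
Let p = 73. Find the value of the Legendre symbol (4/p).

Euler's criterion: (4/73) ≡ 4^36 (mod 73).
4^2 ≡ 16 (mod 73)
4^4 ≡ 37 (mod 73)
4^8 ≡ 55 (mod 73)
4^16 ≡ 32 (mod 73)
4^32 ≡ 2 (mod 73)
4^36 = 4^(32+4) ≡ 1 (mod 73).
Result is 1, so (4/73) = 1.

1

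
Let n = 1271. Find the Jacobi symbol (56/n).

Pull out 2^3: since 1271 ≡ 7 (mod 8), (2/1271) = +1, so (2/1271)^3 = +1.
Reciprocity: 7 ≡ 3 and 1271 ≡ 3 (mod 4), so (7/1271) = −(1271/7).
Reduce top mod 7: now compute (4/7).
Pull out 2^2: since 7 ≡ 7 (mod 8), (2/7) = +1, so (2/7)^2 = +1.
Reached (1/7) = 1. Collecting the sign flips along the way, the symbol is -1.

-1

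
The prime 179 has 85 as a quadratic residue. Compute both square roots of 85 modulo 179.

62, 117

Since 179 ≡ 3 (mod 4), a square root of 85 is 85^((179+1)/4) = 85^45 mod 179.
Repeated squaring: 85^2≡65, 85^4≡108, 85^8≡29, 85^16≡125, 85^32≡52 (mod 179).
85^45 = 85^(32+8+4+1) ≡ 117 (mod 179).
Check: 117² = 13689 ≡ 85 (mod 179). The two roots are 62 and 117.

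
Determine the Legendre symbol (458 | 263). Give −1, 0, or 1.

First reduce: 458 ≡ 195 (mod 263).
Reciprocity: 195 ≡ 3 and 263 ≡ 3 (mod 4), so (195/263) = −(263/195).
Reduce top mod 195: now compute (68/195).
Pull out 2^2: since 195 ≡ 3 (mod 8), (2/195) = -1, so (2/195)^2 = +1.
Reciprocity: 17 ≡ 1 and 195 ≡ 3 (mod 4), so (17/195) = +(195/17).
Reduce top mod 17: now compute (8/17).
Pull out 2^3: since 17 ≡ 1 (mod 8), (2/17) = +1, so (2/17)^3 = +1.
Reached (1/17) = 1. Collecting the sign flips along the way, the symbol is -1.

-1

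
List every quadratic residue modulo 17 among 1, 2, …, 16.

1 2 4 8 9 13 15 16

Square k = 1,…,8 (k and 17−k give the same square):
1²=1, 2²=4, 3²=9, 4²=16, 5²≡8, 6²≡2, 7²≡15, 8²≡13 (mod 17).
So the quadratic residues mod 17 are {1, 2, 4, 8, 9, 13, 15, 16}.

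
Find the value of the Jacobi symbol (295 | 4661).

Reciprocity: 295 ≡ 3 and 4661 ≡ 1 (mod 4), so (295/4661) = +(4661/295).
Reduce top mod 295: now compute (236/295).
Pull out 2^2: since 295 ≡ 7 (mod 8), (2/295) = +1, so (2/295)^2 = +1.
Reciprocity: 59 ≡ 3 and 295 ≡ 3 (mod 4), so (59/295) = −(295/59).
Reduce top mod 59: now compute (0/59).
Top reduces to 0: gcd > 1, so the symbol is 0.

0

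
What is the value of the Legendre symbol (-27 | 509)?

Euler's criterion: (-27/509) ≡ 482^254 (mod 509).
482^2 ≡ 220 (mod 509)
482^4 ≡ 45 (mod 509)
482^8 ≡ 498 (mod 509)
482^16 ≡ 121 (mod 509)
482^32 ≡ 389 (mod 509)
482^64 ≡ 148 (mod 509)
482^128 ≡ 17 (mod 509)
482^254 = 482^(128+64+32+16+8+4+2) ≡ 508 (mod 509).
Result is 508 ≡ −1, so (-27/509) = −1.

-1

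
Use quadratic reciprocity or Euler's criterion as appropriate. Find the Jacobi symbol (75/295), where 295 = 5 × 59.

0

Reciprocity: 75 ≡ 3 and 295 ≡ 3 (mod 4), so (75/295) = −(295/75).
Reduce top mod 75: now compute (70/75).
Pull out 2: since 75 ≡ 3 (mod 8), (2/75) = -1.
Reciprocity: 35 ≡ 3 and 75 ≡ 3 (mod 4), so (35/75) = −(75/35).
Reduce top mod 35: now compute (5/35).
Reciprocity: 5 ≡ 1 and 35 ≡ 3 (mod 4), so (5/35) = +(35/5).
Reduce top mod 5: now compute (0/5).
Top reduces to 0: gcd > 1, so the symbol is 0.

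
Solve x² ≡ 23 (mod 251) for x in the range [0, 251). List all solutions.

104, 147

Since 251 ≡ 3 (mod 4), a square root of 23 is 23^((251+1)/4) = 23^63 mod 251.
Repeated squaring: 23^2≡27, 23^4≡227, 23^8≡74, 23^16≡205, 23^32≡108 (mod 251).
23^63 = 23^(32+16+8+4+2+1) ≡ 147 (mod 251).
Check: 147² = 21609 ≡ 23 (mod 251). The two roots are 104 and 147.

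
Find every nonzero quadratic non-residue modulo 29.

Square k = 1,…,14 (k and 29−k give the same square):
1²=1, 2²=4, 3²=9, 4²=16, 5²=25, 6²≡7, 7²≡20, 8²≡6, 9²≡23, 10²≡13, 11²≡5, 12²≡28, 13²≡24, 14²≡22 (mod 29).
The residues are {1, 4, 5, 6, 7, 9, 13, 16, 20, 22, 23, 24, 25, 28}; the non-residues are the remaining 14 nonzero classes.

2, 3, 8, 10, 11, 12, 14, 15, 17, 18, 19, 21, 26, 27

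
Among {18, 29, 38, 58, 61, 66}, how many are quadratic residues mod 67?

(18/67) = -1 → non-residue.
(29/67) = +1 → QR.
(38/67) = -1 → non-residue.
(58/67) = -1 → non-residue.
(61/67) = -1 → non-residue.
(66/67) = -1 → non-residue.
Total quadratic residues among the 6: 1.

1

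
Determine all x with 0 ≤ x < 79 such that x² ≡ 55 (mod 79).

Since 79 ≡ 3 (mod 4), a square root of 55 is 55^((79+1)/4) = 55^20 mod 79.
Repeated squaring: 55^2≡23, 55^4≡55, 55^8≡23, 55^16≡55 (mod 79).
55^20 = 55^(16+4) ≡ 23 (mod 79).
Check: 23² = 529 ≡ 55 (mod 79). The two roots are 23 and 56.

23, 56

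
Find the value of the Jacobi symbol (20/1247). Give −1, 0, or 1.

Pull out 2^2: since 1247 ≡ 7 (mod 8), (2/1247) = +1, so (2/1247)^2 = +1.
Reciprocity: 5 ≡ 1 and 1247 ≡ 3 (mod 4), so (5/1247) = +(1247/5).
Reduce top mod 5: now compute (2/5).
Pull out 2: since 5 ≡ 5 (mod 8), (2/5) = -1.
Reached (1/5) = 1. Collecting the sign flips along the way, the symbol is -1.

-1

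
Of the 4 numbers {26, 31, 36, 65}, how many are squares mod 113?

3

(26/113) = +1 → QR.
(31/113) = +1 → QR.
(36/113) = +1 → QR.
(65/113) = -1 → non-residue.
Total quadratic residues among the 4: 3.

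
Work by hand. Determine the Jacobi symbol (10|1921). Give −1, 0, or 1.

Pull out 2: since 1921 ≡ 1 (mod 8), (2/1921) = +1.
Reciprocity: 5 ≡ 1 and 1921 ≡ 1 (mod 4), so (5/1921) = +(1921/5).
Reduce top mod 5: now compute (1/5).
Reached (1/5) = 1. Collecting the sign flips along the way, the symbol is +1.

1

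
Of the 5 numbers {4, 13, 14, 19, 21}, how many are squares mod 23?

2

(4/23) = +1 → QR.
(13/23) = +1 → QR.
(14/23) = -1 → non-residue.
(19/23) = -1 → non-residue.
(21/23) = -1 → non-residue.
Total quadratic residues among the 5: 2.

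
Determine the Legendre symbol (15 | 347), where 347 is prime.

-1

Euler's criterion: (15/347) ≡ 15^173 (mod 347).
15^2 ≡ 225 (mod 347)
15^4 ≡ 310 (mod 347)
15^8 ≡ 328 (mod 347)
15^16 ≡ 14 (mod 347)
15^32 ≡ 196 (mod 347)
15^64 ≡ 246 (mod 347)
15^128 ≡ 138 (mod 347)
15^173 = 15^(128+32+8+4+1) ≡ 346 (mod 347).
Result is 346 ≡ −1, so (15/347) = −1.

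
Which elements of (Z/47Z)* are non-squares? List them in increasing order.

5 10 11 13 15 19 20 22 23 26 29 30 31 33 35 38 39 40 41 43 44 45 46

Square k = 1,…,23 (k and 47−k give the same square):
1²=1, 2²=4, 3²=9, 4²=16, 5²=25, 6²=36, 7²≡2, 8²≡17, 9²≡34, 10²≡6, 11²≡27, 12²≡3, 13²≡28, 14²≡8, 15²≡37, 16²≡21, 17²≡7, 18²≡42, 19²≡32, 20²≡24, 21²≡18, 22²≡14, 23²≡12 (mod 47).
The residues are {1, 2, 3, 4, 6, 7, 8, 9, 12, 14, 16, 17, 18, 21, 24, 25, 27, 28, 32, 34, 36, 37, 42}; the non-residues are the remaining 23 nonzero classes.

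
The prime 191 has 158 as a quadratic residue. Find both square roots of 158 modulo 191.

85, 106

Since 191 ≡ 3 (mod 4), a square root of 158 is 158^((191+1)/4) = 158^48 mod 191.
Repeated squaring: 158^2≡134, 158^4≡2, 158^8≡4, 158^16≡16, 158^32≡65 (mod 191).
158^48 = 158^(32+16) ≡ 85 (mod 191).
Check: 85² = 7225 ≡ 158 (mod 191). The two roots are 85 and 106.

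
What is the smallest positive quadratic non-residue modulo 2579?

2

(2/2579) = −1, so 2 is the smallest positive non-residue mod 2579.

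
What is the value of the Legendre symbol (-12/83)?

Euler's criterion: (-12/83) ≡ 71^41 (mod 83).
71^2 ≡ 61 (mod 83)
71^4 ≡ 69 (mod 83)
71^8 ≡ 30 (mod 83)
71^16 ≡ 70 (mod 83)
71^32 ≡ 3 (mod 83)
71^41 = 71^(32+8+1) ≡ 82 (mod 83).
Result is 82 ≡ −1, so (-12/83) = −1.

-1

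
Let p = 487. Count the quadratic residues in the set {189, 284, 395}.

3

(189/487) = +1 → QR.
(284/487) = +1 → QR.
(395/487) = +1 → QR.
Total quadratic residues among the 3: 3.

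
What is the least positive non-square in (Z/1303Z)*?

(2/1303) = +1, so 2 is a residue.
(3/1303) = −1, so 3 is the smallest positive non-residue mod 1303.

3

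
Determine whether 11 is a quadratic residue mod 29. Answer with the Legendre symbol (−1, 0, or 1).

-1

Reciprocity: 11 ≡ 3 and 29 ≡ 1 (mod 4), so (11/29) = +(29/11).
Reduce top mod 11: now compute (7/11).
Reciprocity: 7 ≡ 3 and 11 ≡ 3 (mod 4), so (7/11) = −(11/7).
Reduce top mod 7: now compute (4/7).
Pull out 2^2: since 7 ≡ 7 (mod 8), (2/7) = +1, so (2/7)^2 = +1.
Reached (1/7) = 1. Collecting the sign flips along the way, the symbol is -1.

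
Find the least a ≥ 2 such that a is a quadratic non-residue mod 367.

3

(2/367) = +1, so 2 is a residue.
(3/367) = −1, so 3 is the smallest positive non-residue mod 367.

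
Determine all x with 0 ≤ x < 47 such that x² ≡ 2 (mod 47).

7, 40

Since 47 ≡ 3 (mod 4), a square root of 2 is 2^((47+1)/4) = 2^12 mod 47.
Repeated squaring: 2^2≡4, 2^4≡16, 2^8≡21 (mod 47).
2^12 = 2^(8+4) ≡ 7 (mod 47).
Check: 7² = 49 ≡ 2 (mod 47). The two roots are 7 and 40.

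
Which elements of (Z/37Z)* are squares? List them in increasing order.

1, 3, 4, 7, 9, 10, 11, 12, 16, 21, 25, 26, 27, 28, 30, 33, 34, 36

Square k = 1,…,18 (k and 37−k give the same square):
1²=1, 2²=4, 3²=9, 4²=16, 5²=25, 6²=36, 7²≡12, 8²≡27, 9²≡7, 10²≡26, 11²≡10, 12²≡33, 13²≡21, 14²≡11, 15²≡3, 16²≡34, 17²≡30, 18²≡28 (mod 37).
So the quadratic residues mod 37 are {1, 3, 4, 7, 9, 10, 11, 12, 16, 21, 25, 26, 27, 28, 30, 33, 34, 36}.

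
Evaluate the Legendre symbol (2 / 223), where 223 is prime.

Euler's criterion: (2/223) ≡ 2^111 (mod 223).
2^2 ≡ 4 (mod 223)
2^4 ≡ 16 (mod 223)
2^8 ≡ 33 (mod 223)
2^16 ≡ 197 (mod 223)
2^32 ≡ 7 (mod 223)
2^64 ≡ 49 (mod 223)
2^111 = 2^(64+32+8+4+2+1) ≡ 1 (mod 223).
Result is 1, so (2/223) = 1.

1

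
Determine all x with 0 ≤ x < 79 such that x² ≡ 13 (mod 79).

Since 79 ≡ 3 (mod 4), a square root of 13 is 13^((79+1)/4) = 13^20 mod 79.
Repeated squaring: 13^2≡11, 13^4≡42, 13^8≡26, 13^16≡44 (mod 79).
13^20 = 13^(16+4) ≡ 31 (mod 79).
Check: 31² = 961 ≡ 13 (mod 79). The two roots are 31 and 48.

31, 48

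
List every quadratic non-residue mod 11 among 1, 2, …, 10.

2 6 7 8 10

Square k = 1,…,5 (k and 11−k give the same square):
1²=1, 2²=4, 3²=9, 4²≡5, 5²≡3 (mod 11).
The residues are {1, 3, 4, 5, 9}; the non-residues are the remaining 5 nonzero classes.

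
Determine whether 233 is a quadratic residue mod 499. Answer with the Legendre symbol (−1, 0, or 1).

1

Euler's criterion: (233/499) ≡ 233^249 (mod 499).
233^2 ≡ 397 (mod 499)
233^4 ≡ 424 (mod 499)
233^8 ≡ 136 (mod 499)
233^16 ≡ 33 (mod 499)
233^32 ≡ 91 (mod 499)
233^64 ≡ 297 (mod 499)
233^128 ≡ 385 (mod 499)
233^249 = 233^(128+64+32+16+8+1) ≡ 1 (mod 499).
Result is 1, so (233/499) = 1.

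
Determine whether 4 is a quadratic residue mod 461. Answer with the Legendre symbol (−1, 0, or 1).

Pull out 2^2: since 461 ≡ 5 (mod 8), (2/461) = -1, so (2/461)^2 = +1.
Reached (1/461) = 1. Collecting the sign flips along the way, the symbol is +1.

1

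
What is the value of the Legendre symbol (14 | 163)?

1

Pull out 2: since 163 ≡ 3 (mod 8), (2/163) = -1.
Reciprocity: 7 ≡ 3 and 163 ≡ 3 (mod 4), so (7/163) = −(163/7).
Reduce top mod 7: now compute (2/7).
Pull out 2: since 7 ≡ 7 (mod 8), (2/7) = +1.
Reached (1/7) = 1. Collecting the sign flips along the way, the symbol is +1.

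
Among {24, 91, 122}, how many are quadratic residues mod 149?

1

(24/149) = +1 → QR.
(91/149) = -1 → non-residue.
(122/149) = -1 → non-residue.
Total quadratic residues among the 3: 1.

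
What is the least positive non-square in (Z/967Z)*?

(2/967) = +1, so 2 is a residue.
(3/967) = −1, so 3 is the smallest positive non-residue mod 967.

3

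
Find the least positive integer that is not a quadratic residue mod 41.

(2/41) = +1, so 2 is a residue.
(3/41) = −1, so 3 is the smallest positive non-residue mod 41.

3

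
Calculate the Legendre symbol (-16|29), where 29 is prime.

1

First reduce: -16 ≡ 13 (mod 29).
Reciprocity: 13 ≡ 1 and 29 ≡ 1 (mod 4), so (13/29) = +(29/13).
Reduce top mod 13: now compute (3/13).
Reciprocity: 3 ≡ 3 and 13 ≡ 1 (mod 4), so (3/13) = +(13/3).
Reduce top mod 3: now compute (1/3).
Reached (1/3) = 1. Collecting the sign flips along the way, the symbol is +1.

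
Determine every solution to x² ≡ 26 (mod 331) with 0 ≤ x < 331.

Since 331 ≡ 3 (mod 4), a square root of 26 is 26^((331+1)/4) = 26^83 mod 331.
Repeated squaring: 26^2≡14, 26^4≡196, 26^8≡20, 26^16≡69, 26^32≡127, 26^64≡241 (mod 331).
26^83 = 26^(64+16+2+1) ≡ 290 (mod 331).
Check: 290² = 84100 ≡ 26 (mod 331). The two roots are 41 and 290.

41, 290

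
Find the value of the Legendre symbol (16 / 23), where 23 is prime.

1

Euler's criterion: (16/23) ≡ 16^11 (mod 23).
16^2 ≡ 3 (mod 23)
16^4 ≡ 9 (mod 23)
16^8 ≡ 12 (mod 23)
16^11 = 16^(8+2+1) ≡ 1 (mod 23).
Result is 1, so (16/23) = 1.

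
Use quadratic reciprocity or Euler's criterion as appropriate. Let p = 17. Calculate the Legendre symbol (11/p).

Reciprocity: 11 ≡ 3 and 17 ≡ 1 (mod 4), so (11/17) = +(17/11).
Reduce top mod 11: now compute (6/11).
Pull out 2: since 11 ≡ 3 (mod 8), (2/11) = -1.
Reciprocity: 3 ≡ 3 and 11 ≡ 3 (mod 4), so (3/11) = −(11/3).
Reduce top mod 3: now compute (2/3).
Pull out 2: since 3 ≡ 3 (mod 8), (2/3) = -1.
Reached (1/3) = 1. Collecting the sign flips along the way, the symbol is -1.

-1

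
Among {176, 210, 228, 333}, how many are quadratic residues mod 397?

(176/397) = +1 → QR.
(210/397) = -1 → non-residue.
(228/397) = +1 → QR.
(333/397) = +1 → QR.
Total quadratic residues among the 4: 3.

3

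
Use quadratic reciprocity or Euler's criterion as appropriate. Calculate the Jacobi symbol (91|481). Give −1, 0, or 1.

Reciprocity: 91 ≡ 3 and 481 ≡ 1 (mod 4), so (91/481) = +(481/91).
Reduce top mod 91: now compute (26/91).
Pull out 2: since 91 ≡ 3 (mod 8), (2/91) = -1.
Reciprocity: 13 ≡ 1 and 91 ≡ 3 (mod 4), so (13/91) = +(91/13).
Reduce top mod 13: now compute (0/13).
Top reduces to 0: gcd > 1, so the symbol is 0.

0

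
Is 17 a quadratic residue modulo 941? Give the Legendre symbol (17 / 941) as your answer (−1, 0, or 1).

-1

Reciprocity: 17 ≡ 1 and 941 ≡ 1 (mod 4), so (17/941) = +(941/17).
Reduce top mod 17: now compute (6/17).
Pull out 2: since 17 ≡ 1 (mod 8), (2/17) = +1.
Reciprocity: 3 ≡ 3 and 17 ≡ 1 (mod 4), so (3/17) = +(17/3).
Reduce top mod 3: now compute (2/3).
Pull out 2: since 3 ≡ 3 (mod 8), (2/3) = -1.
Reached (1/3) = 1. Collecting the sign flips along the way, the symbol is -1.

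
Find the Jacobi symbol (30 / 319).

Pull out 2: since 319 ≡ 7 (mod 8), (2/319) = +1.
Reciprocity: 15 ≡ 3 and 319 ≡ 3 (mod 4), so (15/319) = −(319/15).
Reduce top mod 15: now compute (4/15).
Pull out 2^2: since 15 ≡ 7 (mod 8), (2/15) = +1, so (2/15)^2 = +1.
Reached (1/15) = 1. Collecting the sign flips along the way, the symbol is -1.

-1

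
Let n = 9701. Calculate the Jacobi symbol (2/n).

Pull out 2: since 9701 ≡ 5 (mod 8), (2/9701) = -1.
Reached (1/9701) = 1. Collecting the sign flips along the way, the symbol is -1.

-1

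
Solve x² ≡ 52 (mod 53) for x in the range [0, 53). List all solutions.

53 ≡ 1 (mod 4), so we find a root by search.
Trying successive values, 23² = 529 ≡ 52 (mod 53). The other root is 53 − 23 = 30.

23, 30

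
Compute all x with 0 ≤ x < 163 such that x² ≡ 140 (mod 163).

38, 125

Since 163 ≡ 3 (mod 4), a square root of 140 is 140^((163+1)/4) = 140^41 mod 163.
Repeated squaring: 140^2≡40, 140^4≡133, 140^8≡85, 140^16≡53, 140^32≡38 (mod 163).
140^41 = 140^(32+8+1) ≡ 38 (mod 163).
Check: 38² = 1444 ≡ 140 (mod 163). The two roots are 38 and 125.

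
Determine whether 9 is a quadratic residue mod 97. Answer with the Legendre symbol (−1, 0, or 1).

1

Reciprocity: 9 ≡ 1 and 97 ≡ 1 (mod 4), so (9/97) = +(97/9).
Reduce top mod 9: now compute (7/9).
Reciprocity: 7 ≡ 3 and 9 ≡ 1 (mod 4), so (7/9) = +(9/7).
Reduce top mod 7: now compute (2/7).
Pull out 2: since 7 ≡ 7 (mod 8), (2/7) = +1.
Reached (1/7) = 1. Collecting the sign flips along the way, the symbol is +1.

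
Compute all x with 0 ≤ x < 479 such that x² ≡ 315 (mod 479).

113, 366

Since 479 ≡ 3 (mod 4), a square root of 315 is 315^((479+1)/4) = 315^120 mod 479.
Repeated squaring: 315^2≡72, 315^4≡394, 315^8≡40, 315^16≡163, 315^32≡224, 315^64≡360 (mod 479).
315^120 = 315^(64+32+16+8) ≡ 366 (mod 479).
Check: 366² = 133956 ≡ 315 (mod 479). The two roots are 113 and 366.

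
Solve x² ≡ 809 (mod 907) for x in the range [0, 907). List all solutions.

304, 603

Since 907 ≡ 3 (mod 4), a square root of 809 is 809^((907+1)/4) = 809^227 mod 907.
Repeated squaring: 809^2≡534, 809^4≡358, 809^8≡277, 809^16≡541, 809^32≡627, 809^64≡398, 809^128≡586 (mod 907).
809^227 = 809^(128+64+32+2+1) ≡ 304 (mod 907).
Check: 304² = 92416 ≡ 809 (mod 907). The two roots are 304 and 603.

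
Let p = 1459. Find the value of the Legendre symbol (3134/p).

First reduce: 3134 ≡ 216 (mod 1459).
Pull out 2^3: since 1459 ≡ 3 (mod 8), (2/1459) = -1, so (2/1459)^3 = -1.
Reciprocity: 27 ≡ 3 and 1459 ≡ 3 (mod 4), so (27/1459) = −(1459/27).
Reduce top mod 27: now compute (1/27).
Reached (1/27) = 1. Collecting the sign flips along the way, the symbol is +1.

1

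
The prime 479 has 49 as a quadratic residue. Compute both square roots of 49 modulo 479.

Since 479 ≡ 3 (mod 4), a square root of 49 is 49^((479+1)/4) = 49^120 mod 479.
Repeated squaring: 49^2≡6, 49^4≡36, 49^8≡338, 49^16≡242, 49^32≡126, 49^64≡69 (mod 479).
49^120 = 49^(64+32+16+8) ≡ 7 (mod 479).
Check: 7² = 49 ≡ 49 (mod 479). The two roots are 7 and 472.

7, 472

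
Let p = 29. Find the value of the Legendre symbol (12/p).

-1

Pull out 2^2: since 29 ≡ 5 (mod 8), (2/29) = -1, so (2/29)^2 = +1.
Reciprocity: 3 ≡ 3 and 29 ≡ 1 (mod 4), so (3/29) = +(29/3).
Reduce top mod 3: now compute (2/3).
Pull out 2: since 3 ≡ 3 (mod 8), (2/3) = -1.
Reached (1/3) = 1. Collecting the sign flips along the way, the symbol is -1.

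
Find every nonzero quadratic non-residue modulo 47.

5, 10, 11, 13, 15, 19, 20, 22, 23, 26, 29, 30, 31, 33, 35, 38, 39, 40, 41, 43, 44, 45, 46

Square k = 1,…,23 (k and 47−k give the same square):
1²=1, 2²=4, 3²=9, 4²=16, 5²=25, 6²=36, 7²≡2, 8²≡17, 9²≡34, 10²≡6, 11²≡27, 12²≡3, 13²≡28, 14²≡8, 15²≡37, 16²≡21, 17²≡7, 18²≡42, 19²≡32, 20²≡24, 21²≡18, 22²≡14, 23²≡12 (mod 47).
The residues are {1, 2, 3, 4, 6, 7, 8, 9, 12, 14, 16, 17, 18, 21, 24, 25, 27, 28, 32, 34, 36, 37, 42}; the non-residues are the remaining 23 nonzero classes.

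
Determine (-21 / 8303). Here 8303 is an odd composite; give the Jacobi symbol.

First reduce: -21 ≡ 8282 (mod 8303).
Pull out 2: since 8303 ≡ 7 (mod 8), (2/8303) = +1.
Reciprocity: 4141 ≡ 1 and 8303 ≡ 3 (mod 4), so (4141/8303) = +(8303/4141).
Reduce top mod 4141: now compute (21/4141).
Reciprocity: 21 ≡ 1 and 4141 ≡ 1 (mod 4), so (21/4141) = +(4141/21).
Reduce top mod 21: now compute (4/21).
Pull out 2^2: since 21 ≡ 5 (mod 8), (2/21) = -1, so (2/21)^2 = +1.
Reached (1/21) = 1. Collecting the sign flips along the way, the symbol is +1.

1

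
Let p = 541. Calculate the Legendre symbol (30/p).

-1

Pull out 2: since 541 ≡ 5 (mod 8), (2/541) = -1.
Reciprocity: 15 ≡ 3 and 541 ≡ 1 (mod 4), so (15/541) = +(541/15).
Reduce top mod 15: now compute (1/15).
Reached (1/15) = 1. Collecting the sign flips along the way, the symbol is -1.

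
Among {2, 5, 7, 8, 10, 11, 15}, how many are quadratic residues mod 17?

(2/17) = +1 → QR.
(5/17) = -1 → non-residue.
(7/17) = -1 → non-residue.
(8/17) = +1 → QR.
(10/17) = -1 → non-residue.
(11/17) = -1 → non-residue.
(15/17) = +1 → QR.
Total quadratic residues among the 7: 3.

3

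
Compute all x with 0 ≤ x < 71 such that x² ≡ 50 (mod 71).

Since 71 ≡ 3 (mod 4), a square root of 50 is 50^((71+1)/4) = 50^18 mod 71.
Repeated squaring: 50^2≡15, 50^4≡12, 50^8≡2, 50^16≡4 (mod 71).
50^18 = 50^(16+2) ≡ 60 (mod 71).
Check: 60² = 3600 ≡ 50 (mod 71). The two roots are 11 and 60.

11, 60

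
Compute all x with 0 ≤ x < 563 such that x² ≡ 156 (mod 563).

178, 385

Since 563 ≡ 3 (mod 4), a square root of 156 is 156^((563+1)/4) = 156^141 mod 563.
Repeated squaring: 156^2≡127, 156^4≡365, 156^8≡357, 156^16≡211, 156^32≡44, 156^64≡247, 156^128≡205 (mod 563).
156^141 = 156^(128+8+4+1) ≡ 178 (mod 563).
Check: 178² = 31684 ≡ 156 (mod 563). The two roots are 178 and 385.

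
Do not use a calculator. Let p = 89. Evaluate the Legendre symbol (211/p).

-1

First reduce: 211 ≡ 33 (mod 89).
Reciprocity: 33 ≡ 1 and 89 ≡ 1 (mod 4), so (33/89) = +(89/33).
Reduce top mod 33: now compute (23/33).
Reciprocity: 23 ≡ 3 and 33 ≡ 1 (mod 4), so (23/33) = +(33/23).
Reduce top mod 23: now compute (10/23).
Pull out 2: since 23 ≡ 7 (mod 8), (2/23) = +1.
Reciprocity: 5 ≡ 1 and 23 ≡ 3 (mod 4), so (5/23) = +(23/5).
Reduce top mod 5: now compute (3/5).
Reciprocity: 3 ≡ 3 and 5 ≡ 1 (mod 4), so (3/5) = +(5/3).
Reduce top mod 3: now compute (2/3).
Pull out 2: since 3 ≡ 3 (mod 8), (2/3) = -1.
Reached (1/3) = 1. Collecting the sign flips along the way, the symbol is -1.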